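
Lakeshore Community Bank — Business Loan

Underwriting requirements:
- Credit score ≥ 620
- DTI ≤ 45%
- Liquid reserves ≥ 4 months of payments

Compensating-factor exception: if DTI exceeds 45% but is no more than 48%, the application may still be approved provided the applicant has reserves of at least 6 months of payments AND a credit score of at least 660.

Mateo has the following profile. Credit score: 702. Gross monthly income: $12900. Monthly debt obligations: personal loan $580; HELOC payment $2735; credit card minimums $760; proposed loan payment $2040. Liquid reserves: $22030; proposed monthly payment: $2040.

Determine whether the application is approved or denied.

Credit score 702 ≥ 620 (meets base)
Total debts = (580 + 2,735 + 760 + 2,040) = 6,115. DTI: 6,115 ÷ 12,900 = 47.4%, over the 45% base limit.
Liquid reserves cover 22,030/2,040 = 10.8 months — ≥ 4 required
DTI 47.4% is within the 45%–48% exception band; checking compensating factors.
Reserves 10.8 ≥ 6 months; credit score 702 ≥ 660.
Both compensating conditions met → exception applies.

Approved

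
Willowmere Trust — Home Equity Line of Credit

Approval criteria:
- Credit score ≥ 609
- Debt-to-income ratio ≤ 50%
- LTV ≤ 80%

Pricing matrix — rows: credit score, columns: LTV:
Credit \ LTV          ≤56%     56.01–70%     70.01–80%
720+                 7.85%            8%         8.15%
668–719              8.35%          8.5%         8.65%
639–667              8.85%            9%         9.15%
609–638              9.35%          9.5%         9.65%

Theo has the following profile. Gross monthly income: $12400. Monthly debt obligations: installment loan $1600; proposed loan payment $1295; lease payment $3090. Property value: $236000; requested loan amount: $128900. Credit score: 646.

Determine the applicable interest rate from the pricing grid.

8.85%

Credit score 646 ≥ 609; Total monthly debts = (1,600 + 1,295 + 3,090) = 5,985. DTI = 5,985/12,400 = 48.3% ≤ 50%
LTV: 128,900 ÷ 236,000 = 54.6%, within 80% cap
Score 646 is in the 639–667 band; LTV 54.6% is in the ≤56% band → 8.85%.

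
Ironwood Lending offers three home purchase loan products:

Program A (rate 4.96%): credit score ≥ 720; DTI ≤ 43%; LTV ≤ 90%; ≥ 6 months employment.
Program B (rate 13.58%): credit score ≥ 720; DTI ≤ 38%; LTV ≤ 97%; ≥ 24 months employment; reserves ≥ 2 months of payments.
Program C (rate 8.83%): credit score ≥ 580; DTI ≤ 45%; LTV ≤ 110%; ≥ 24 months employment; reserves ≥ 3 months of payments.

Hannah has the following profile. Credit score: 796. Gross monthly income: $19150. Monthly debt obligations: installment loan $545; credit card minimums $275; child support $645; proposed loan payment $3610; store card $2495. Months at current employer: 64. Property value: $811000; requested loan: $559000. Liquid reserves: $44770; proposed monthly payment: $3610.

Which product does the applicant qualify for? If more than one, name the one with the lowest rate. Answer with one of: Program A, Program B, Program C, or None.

Program A

Total debts = (545 + 275 + 645 + 3,610 + 2,495) = 7,570; DTI = 7,570/19,150 = 39.5%.
LTV = 559,000/811,000 = 68.9%.
Reserves = 44,770/3,610 = 12.4 months.
Program A: score 796 ≥ 720; DTI 39.5% ≤ 43%; LTV 68.9% ≤ 90%; employment 64 ≥ 6 mo → qualifies.
Program B: score 796 ≥ 720; DTI 39.5% > 38%; LTV 68.9% ≤ 97%; employment 64 ≥ 24 mo; reserves 12.4 ≥ 2 mo → does not qualify.
Program C: score 796 ≥ 580; DTI 39.5% ≤ 45%; LTV 68.9% ≤ 110%; employment 64 ≥ 24 mo; reserves 12.4 ≥ 3 mo → qualifies.
Qualifying: Program A, Program C. Lowest rate is 4.96% → Program A.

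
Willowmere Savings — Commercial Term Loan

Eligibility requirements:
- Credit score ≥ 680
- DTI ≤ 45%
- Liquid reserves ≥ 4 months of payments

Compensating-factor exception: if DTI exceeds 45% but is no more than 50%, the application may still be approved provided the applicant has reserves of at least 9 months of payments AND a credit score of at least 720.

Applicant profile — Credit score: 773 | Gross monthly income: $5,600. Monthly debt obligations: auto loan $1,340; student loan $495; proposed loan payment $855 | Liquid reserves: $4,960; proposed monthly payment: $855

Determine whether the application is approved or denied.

Credit score 773 ≥ 680 (meets base)
Total debts = (1,340 + 495 + 855) = 2,690. DTI: 2,690 ÷ 5,600 = 48%, over the 45% base limit.
Reserves = 4,960/855 = 5.8 months ≥ 4
DTI 48% is within the 45%–50% exception band; checking compensating factors.
Override check — reserves: 5.8 mo (short of 9); score: 773 (ok).
Compensating-factor requirement not fully met.

Denied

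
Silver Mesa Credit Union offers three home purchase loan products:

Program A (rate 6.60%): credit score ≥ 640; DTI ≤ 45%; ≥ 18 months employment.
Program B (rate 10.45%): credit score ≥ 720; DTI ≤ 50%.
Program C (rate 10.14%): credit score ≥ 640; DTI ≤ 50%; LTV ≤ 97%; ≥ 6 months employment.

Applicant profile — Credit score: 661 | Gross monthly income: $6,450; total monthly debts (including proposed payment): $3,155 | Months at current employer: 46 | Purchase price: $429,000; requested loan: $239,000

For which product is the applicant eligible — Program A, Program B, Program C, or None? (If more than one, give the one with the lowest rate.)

DTI = 3,155/6,450 = 48.9%.
LTV = 239,000/429,000 = 55.7%.
Program A: score 661 ≥ 640; DTI 48.9% > 45%; employment 46 ≥ 18 mo → does not qualify.
Program B: score 661 < 720; DTI 48.9% ≤ 50% → does not qualify.
Program C: score 661 ≥ 640; DTI 48.9% ≤ 50%; LTV 55.7% ≤ 97%; employment 46 ≥ 6 mo → qualifies.

Program C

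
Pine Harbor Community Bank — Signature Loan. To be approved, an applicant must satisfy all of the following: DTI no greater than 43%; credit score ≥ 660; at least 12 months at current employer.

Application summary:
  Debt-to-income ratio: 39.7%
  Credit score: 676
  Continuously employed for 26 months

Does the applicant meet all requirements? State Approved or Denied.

Approved

DTI 39.7% is within the 43% limit
Credit score 676 ≥ 660 (meets)
Employment 26 ≥ 12 months
All criteria satisfied.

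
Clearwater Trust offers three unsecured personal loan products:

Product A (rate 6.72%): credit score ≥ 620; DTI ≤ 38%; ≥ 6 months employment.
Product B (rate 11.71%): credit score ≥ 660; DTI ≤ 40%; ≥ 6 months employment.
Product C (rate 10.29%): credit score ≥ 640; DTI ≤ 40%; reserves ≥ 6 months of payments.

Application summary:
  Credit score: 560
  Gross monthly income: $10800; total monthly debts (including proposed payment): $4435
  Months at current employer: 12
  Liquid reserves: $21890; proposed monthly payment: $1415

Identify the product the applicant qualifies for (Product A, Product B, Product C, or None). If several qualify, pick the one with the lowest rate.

None

DTI = 4,435/10,800 = 41.1%.
Reserves = 21,890/1,415 = 15.5 months.
Product A: score 560 < 620; DTI 41.1% > 38%; employment 12 ≥ 6 mo → does not qualify.
Product B: score 560 < 660; DTI 41.1% > 40%; employment 12 ≥ 6 mo → does not qualify.
Product C: score 560 < 640; DTI 41.1% > 40%; reserves 15.5 ≥ 6 mo → does not qualify.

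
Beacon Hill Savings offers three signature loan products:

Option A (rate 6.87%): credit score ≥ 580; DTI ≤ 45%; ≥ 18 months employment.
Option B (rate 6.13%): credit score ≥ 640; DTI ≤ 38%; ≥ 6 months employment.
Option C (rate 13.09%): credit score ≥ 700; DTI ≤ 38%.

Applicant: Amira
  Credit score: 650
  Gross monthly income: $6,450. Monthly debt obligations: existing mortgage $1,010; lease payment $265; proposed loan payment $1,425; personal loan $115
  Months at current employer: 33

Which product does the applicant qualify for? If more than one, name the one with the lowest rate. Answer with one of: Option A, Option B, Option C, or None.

Option A

Total debts = (1,010 + 265 + 1,425 + 115) = 2,815; DTI = 2,815/6,450 = 43.6%.
Option A: score 650 ≥ 580; DTI 43.6% ≤ 45%; employment 33 ≥ 18 mo → qualifies.
Option B: score 650 ≥ 640; DTI 43.6% > 38%; employment 33 ≥ 6 mo → does not qualify.
Option C: score 650 < 700; DTI 43.6% > 38% → does not qualify.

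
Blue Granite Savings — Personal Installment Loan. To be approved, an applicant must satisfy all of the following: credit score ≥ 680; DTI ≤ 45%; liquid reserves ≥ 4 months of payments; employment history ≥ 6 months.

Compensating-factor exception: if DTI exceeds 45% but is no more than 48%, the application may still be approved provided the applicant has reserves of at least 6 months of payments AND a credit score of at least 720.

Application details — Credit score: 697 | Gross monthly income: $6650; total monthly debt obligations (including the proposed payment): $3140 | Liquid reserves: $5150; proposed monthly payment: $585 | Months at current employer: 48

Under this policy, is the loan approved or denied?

Credit score 697 ≥ 680 (meets base)
DTI: 3,140 ÷ 6,650 = 47.2%, over the 45% base limit.
Reserves = 5,150/585 = 8.8 months ≥ 4
Employment 48 ≥ 6 months
47.2% falls in the override range (45%–48%), so the compensating-factor test applies.
Reserves 8.8 ≥ 6 months; credit score 697 < 720.
Compensating-factor requirement not fully met.

Denied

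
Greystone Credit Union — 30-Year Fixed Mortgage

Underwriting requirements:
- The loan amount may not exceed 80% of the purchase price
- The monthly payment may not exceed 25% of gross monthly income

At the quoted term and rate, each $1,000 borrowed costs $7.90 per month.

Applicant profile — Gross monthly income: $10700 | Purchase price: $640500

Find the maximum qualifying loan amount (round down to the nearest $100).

$338,600

Payment cap: 25% × $10,700 = $2,675/month.
At $7.90 per $1,000, that supports 2,675/7.90 × 1,000 ≈ $338,607 → $338,600.
LTV cap: 80% × $640,500 = $512,400 → $512,400.
Binding constraint: payment-to-income.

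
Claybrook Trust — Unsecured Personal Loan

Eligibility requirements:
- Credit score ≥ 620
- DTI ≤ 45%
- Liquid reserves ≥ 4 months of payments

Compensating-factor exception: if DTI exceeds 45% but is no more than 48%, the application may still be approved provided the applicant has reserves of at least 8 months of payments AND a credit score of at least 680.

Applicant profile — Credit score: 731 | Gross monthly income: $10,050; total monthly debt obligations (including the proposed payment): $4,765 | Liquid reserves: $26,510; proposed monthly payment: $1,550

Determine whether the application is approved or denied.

Credit score 731 ≥ 620 (meets base)
DTI = 4,765/10,050 = 47.4% > 45% — standard DTI limit exceeded.
Reserves = 26,510/1,550 = 17.1 months ≥ 4
47.4% falls in the override range (45%–48%), so the compensating-factor test applies.
Override check — reserves: 17.1 mo (ok); score: 731 (ok).
Both compensating conditions met → exception applies.

Approved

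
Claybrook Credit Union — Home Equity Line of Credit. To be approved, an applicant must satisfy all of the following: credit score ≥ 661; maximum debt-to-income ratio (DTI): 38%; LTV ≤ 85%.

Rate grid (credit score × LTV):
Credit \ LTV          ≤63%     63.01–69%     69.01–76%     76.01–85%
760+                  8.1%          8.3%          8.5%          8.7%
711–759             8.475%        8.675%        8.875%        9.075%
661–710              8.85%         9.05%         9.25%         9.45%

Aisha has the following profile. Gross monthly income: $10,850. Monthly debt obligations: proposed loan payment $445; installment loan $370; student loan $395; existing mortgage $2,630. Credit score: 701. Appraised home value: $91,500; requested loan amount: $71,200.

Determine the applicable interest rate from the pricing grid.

Credit score 701 ≥ 661; Total monthly debts = (445 + 370 + 395 + 2,630) = 3,840. Debt-to-income = 3,840/10,850 = 35.4% — meets 38% limit
Loan-to-value = 71,200/91,500 = 77.8% — pass (85% max)
Score 701 is in the 661–710 band; LTV 77.8% is in the 76.01–85% band → 9.45%.

9.45%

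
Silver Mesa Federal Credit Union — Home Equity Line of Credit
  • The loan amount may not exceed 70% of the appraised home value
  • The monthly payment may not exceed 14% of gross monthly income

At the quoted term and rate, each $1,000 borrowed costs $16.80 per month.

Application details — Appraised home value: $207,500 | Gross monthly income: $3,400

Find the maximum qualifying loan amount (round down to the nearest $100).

Payment cap: 14% × $3,400 = $476/month.
At $16.80 per $1,000, that supports 476/16.80 × 1,000 ≈ $28,333 → $28,300.
LTV cap: 70% × $207,500 = $145,250 → $145,200.
Binding constraint: payment-to-income.

$28,300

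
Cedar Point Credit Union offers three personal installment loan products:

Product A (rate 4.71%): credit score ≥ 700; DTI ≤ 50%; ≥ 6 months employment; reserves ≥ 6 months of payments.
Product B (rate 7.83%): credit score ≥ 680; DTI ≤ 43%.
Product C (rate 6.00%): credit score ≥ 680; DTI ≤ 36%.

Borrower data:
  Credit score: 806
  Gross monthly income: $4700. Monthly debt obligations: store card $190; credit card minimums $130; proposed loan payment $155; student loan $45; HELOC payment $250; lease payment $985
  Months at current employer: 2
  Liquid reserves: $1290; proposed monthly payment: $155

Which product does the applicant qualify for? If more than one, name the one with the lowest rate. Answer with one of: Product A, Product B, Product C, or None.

Product B

Total debts = (190 + 130 + 155 + 45 + 250 + 985) = 1,755; DTI = 1,755/4,700 = 37.3%.
Reserves = 1,290/155 = 8.3 months.
Product A: score 806 ≥ 700; DTI 37.3% ≤ 50%; employment 2 < 6 mo; reserves 8.3 ≥ 6 mo → does not qualify.
Product B: score 806 ≥ 680; DTI 37.3% ≤ 43% → qualifies.
Product C: score 806 ≥ 680; DTI 37.3% > 36% → does not qualify.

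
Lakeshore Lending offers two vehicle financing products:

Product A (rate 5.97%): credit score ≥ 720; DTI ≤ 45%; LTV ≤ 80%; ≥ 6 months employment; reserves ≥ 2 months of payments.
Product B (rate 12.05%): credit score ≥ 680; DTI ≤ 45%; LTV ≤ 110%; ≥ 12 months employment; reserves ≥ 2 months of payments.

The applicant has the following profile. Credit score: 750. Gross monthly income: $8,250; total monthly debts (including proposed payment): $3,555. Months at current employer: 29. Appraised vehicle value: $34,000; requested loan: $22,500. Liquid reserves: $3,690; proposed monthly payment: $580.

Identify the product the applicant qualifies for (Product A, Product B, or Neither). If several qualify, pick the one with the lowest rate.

Product A

DTI = 3,555/8,250 = 43.1%.
LTV = 22,500/34,000 = 66.2%.
Reserves = 3,690/580 = 6.4 months.
Product A: score 750 ≥ 720; DTI 43.1% ≤ 45%; LTV 66.2% ≤ 80%; employment 29 ≥ 6 mo; reserves 6.4 ≥ 2 mo → qualifies.
Product B: score 750 ≥ 680; DTI 43.1% ≤ 45%; LTV 66.2% ≤ 110%; employment 29 ≥ 12 mo; reserves 6.4 ≥ 2 mo → qualifies.
Qualifying: Product A, Product B. Lowest rate is 5.97% → Product A.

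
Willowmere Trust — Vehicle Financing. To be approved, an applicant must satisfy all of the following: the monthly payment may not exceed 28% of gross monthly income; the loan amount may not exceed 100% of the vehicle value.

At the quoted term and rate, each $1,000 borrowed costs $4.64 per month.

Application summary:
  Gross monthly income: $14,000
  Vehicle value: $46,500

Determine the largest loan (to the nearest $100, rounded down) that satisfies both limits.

$46,500

Payment cap: 28% × $14,000 = $3,920/month.
At $4.64 per $1,000, that supports 3,920/4.64 × 1,000 ≈ $844,827 → $844,800.
LTV cap: 100% × $46,500 = $46,500 → $46,500.
Binding constraint: loan-to-value.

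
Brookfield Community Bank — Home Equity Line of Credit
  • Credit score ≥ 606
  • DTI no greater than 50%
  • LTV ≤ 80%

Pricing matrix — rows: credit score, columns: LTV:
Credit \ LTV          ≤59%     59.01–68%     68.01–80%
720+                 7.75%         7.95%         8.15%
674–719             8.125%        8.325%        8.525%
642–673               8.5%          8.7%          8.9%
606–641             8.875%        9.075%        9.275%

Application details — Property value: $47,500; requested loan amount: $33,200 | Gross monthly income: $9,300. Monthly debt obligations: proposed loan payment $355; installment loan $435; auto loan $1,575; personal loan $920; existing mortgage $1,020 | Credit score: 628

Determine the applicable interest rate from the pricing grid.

9.275%

Credit score 628 ≥ 606; Total monthly debts = (355 + 435 + 1,575 + 920 + 1,020) = 4,305. DTI = 4,305/9,300 = 46.3% ≤ 50%
LTV = 33,200/47,500 = 69.9% ≤ 80%
Score 628 is in the 606–641 band; LTV 69.9% is in the 68.01–80% band → 9.275%.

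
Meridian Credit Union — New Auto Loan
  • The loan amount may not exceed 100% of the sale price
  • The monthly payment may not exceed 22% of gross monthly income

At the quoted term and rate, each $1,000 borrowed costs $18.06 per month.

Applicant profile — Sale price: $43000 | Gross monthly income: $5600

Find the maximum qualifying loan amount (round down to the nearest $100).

$43,000

Payment cap: 22% × $5,600 = $1,232/month.
At $18.06 per $1,000, that supports 1,232/18.06 × 1,000 ≈ $68,217 → $68,200.
LTV cap: 100% × $43,000 = $43,000 → $43,000.
Binding constraint: loan-to-value.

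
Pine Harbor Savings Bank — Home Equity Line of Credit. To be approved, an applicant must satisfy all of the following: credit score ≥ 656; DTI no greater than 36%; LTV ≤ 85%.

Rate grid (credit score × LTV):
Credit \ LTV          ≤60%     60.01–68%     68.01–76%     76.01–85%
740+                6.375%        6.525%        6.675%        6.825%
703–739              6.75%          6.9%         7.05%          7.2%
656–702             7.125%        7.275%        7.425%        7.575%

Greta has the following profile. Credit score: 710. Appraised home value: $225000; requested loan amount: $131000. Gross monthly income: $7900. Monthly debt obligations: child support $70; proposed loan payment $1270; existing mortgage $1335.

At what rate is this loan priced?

Credit score 710 ≥ 656; Total monthly debts = (70 + 1,270 + 1,335) = 2,675. Debt-to-income = 2,675/7,900 = 33.9% — meets 36% limit
Loan-to-value = 131,000/225,000 = 58.2% — pass (85% max)
Row: 710 falls in 703–739. Column: 58.2% falls in ≤60%. Rate = 6.75%.

6.75%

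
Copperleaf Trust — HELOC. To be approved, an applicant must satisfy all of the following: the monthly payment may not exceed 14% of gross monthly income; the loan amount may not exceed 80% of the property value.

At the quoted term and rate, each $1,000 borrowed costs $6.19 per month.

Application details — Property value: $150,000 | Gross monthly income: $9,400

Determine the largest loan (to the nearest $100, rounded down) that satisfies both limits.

$120,000

Payment cap: 14% × $9,400 = $1,316/month.
At $6.19 per $1,000, that supports 1,316/6.19 × 1,000 ≈ $212,600 → $212,600.
LTV cap: 80% × $150,000 = $120,000 → $120,000.
Binding constraint: loan-to-value.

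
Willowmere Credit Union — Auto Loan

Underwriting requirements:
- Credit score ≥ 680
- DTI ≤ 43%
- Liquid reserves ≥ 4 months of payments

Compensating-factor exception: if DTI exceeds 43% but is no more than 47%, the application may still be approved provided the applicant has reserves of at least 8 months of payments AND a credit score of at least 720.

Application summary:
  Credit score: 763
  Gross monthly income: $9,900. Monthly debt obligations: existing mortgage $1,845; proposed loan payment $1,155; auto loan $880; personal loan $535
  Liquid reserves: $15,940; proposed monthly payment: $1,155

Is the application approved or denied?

Approved

Credit score 763 ≥ 680 (meets base)
Total debts = (1,845 + 1,155 + 880 + 535) = 4,415. DTI: 4,415 ÷ 9,900 = 44.6%, over the 43% base limit.
Reserves = 15,940/1,155 = 13.8 months ≥ 4
44.6% falls in the override range (43%–47%), so the compensating-factor test applies.
Reserves 13.8 ≥ 8 months; credit score 763 ≥ 720.
Both compensating conditions met → exception applies.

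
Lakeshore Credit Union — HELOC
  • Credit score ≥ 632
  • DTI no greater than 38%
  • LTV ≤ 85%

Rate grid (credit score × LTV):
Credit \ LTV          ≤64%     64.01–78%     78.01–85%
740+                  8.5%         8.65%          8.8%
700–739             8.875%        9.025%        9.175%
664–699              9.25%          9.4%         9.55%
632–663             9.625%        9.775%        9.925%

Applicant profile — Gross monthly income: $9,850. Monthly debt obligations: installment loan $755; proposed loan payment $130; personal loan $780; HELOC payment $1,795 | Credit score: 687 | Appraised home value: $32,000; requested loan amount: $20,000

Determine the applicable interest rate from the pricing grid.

Credit score 687 ≥ 632; Total monthly debts = (755 + 130 + 780 + 1,795) = 3,460. Debt-to-income = 3,460/9,850 = 35.1% — meets 38% limit
Loan-to-value = 20,000/32,000 = 62.5% — pass (85% max)
Row: 687 falls in 664–699. Column: 62.5% falls in ≤64%. Rate = 9.25%.

9.25%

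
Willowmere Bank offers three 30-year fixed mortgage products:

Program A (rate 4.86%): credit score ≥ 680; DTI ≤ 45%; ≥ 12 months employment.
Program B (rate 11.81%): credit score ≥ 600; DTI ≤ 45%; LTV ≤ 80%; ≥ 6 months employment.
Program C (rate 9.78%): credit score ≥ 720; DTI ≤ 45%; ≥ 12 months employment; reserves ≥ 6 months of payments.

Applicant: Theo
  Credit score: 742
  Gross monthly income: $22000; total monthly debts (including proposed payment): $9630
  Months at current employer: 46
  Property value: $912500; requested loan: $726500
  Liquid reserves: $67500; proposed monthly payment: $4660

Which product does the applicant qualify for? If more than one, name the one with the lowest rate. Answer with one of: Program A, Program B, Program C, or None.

DTI = 9,630/22,000 = 43.8%.
LTV = 726,500/912,500 = 79.6%.
Reserves = 67,500/4,660 = 14.5 months.
Program A: score 742 ≥ 680; DTI 43.8% ≤ 45%; employment 46 ≥ 12 mo → qualifies.
Program B: score 742 ≥ 600; DTI 43.8% ≤ 45%; LTV 79.6% ≤ 80%; employment 46 ≥ 6 mo → qualifies.
Program C: score 742 ≥ 720; DTI 43.8% ≤ 45%; employment 46 ≥ 12 mo; reserves 14.5 ≥ 6 mo → qualifies.
Qualifying: Program A, Program B, Program C. Lowest rate is 4.86% → Program A.

Program A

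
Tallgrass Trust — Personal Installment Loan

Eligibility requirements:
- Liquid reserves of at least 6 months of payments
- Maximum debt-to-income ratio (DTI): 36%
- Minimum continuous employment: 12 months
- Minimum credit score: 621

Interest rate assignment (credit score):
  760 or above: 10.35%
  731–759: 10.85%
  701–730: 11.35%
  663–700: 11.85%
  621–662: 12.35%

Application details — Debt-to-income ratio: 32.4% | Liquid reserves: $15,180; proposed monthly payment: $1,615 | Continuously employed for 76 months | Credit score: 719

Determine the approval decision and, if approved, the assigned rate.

Approved at 11.35%

Credit score 719 ≥ 621 (meets minimum)
Employment 76 ≥ 12 months
Liquid reserves cover 15,180/1,615 = 9.4 months — ≥ 6 required
DTI 32.4% ≤ 36%
All requirements met. Score 719 falls in the 701–730 tier → 11.35%.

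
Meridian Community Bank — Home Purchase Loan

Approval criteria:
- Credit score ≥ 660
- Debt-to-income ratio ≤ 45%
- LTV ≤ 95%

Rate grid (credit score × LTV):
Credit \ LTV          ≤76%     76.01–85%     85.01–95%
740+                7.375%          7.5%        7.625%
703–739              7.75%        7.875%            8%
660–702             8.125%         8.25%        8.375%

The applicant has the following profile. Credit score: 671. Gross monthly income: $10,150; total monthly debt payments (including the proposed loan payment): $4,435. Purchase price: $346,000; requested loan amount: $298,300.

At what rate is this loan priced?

Credit score 671 ≥ 660; Debt-to-income = 4,435/10,150 = 43.7% — meets 45% limit
Loan-to-value = 298,300/346,000 = 86.2% — pass (95% max)
Credit 671 → row 660–702; LTV 86.2% → column 85.01–95%. Grid cell → 8.375%.

8.375%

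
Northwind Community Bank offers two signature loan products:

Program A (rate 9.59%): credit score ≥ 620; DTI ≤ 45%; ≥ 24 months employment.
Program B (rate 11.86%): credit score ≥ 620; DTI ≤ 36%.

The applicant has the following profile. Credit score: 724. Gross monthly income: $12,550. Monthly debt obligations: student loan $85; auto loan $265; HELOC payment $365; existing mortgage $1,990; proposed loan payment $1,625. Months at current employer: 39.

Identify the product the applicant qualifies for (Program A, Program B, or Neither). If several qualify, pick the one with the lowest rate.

Program A

Total debts = (85 + 265 + 365 + 1,990 + 1,625) = 4,330; DTI = 4,330/12,550 = 34.5%.
Program A: score 724 ≥ 620; DTI 34.5% ≤ 45%; employment 39 ≥ 24 mo → qualifies.
Program B: score 724 ≥ 620; DTI 34.5% ≤ 36% → qualifies.
Qualifying: Program A, Program B. Lowest rate is 9.59% → Program A.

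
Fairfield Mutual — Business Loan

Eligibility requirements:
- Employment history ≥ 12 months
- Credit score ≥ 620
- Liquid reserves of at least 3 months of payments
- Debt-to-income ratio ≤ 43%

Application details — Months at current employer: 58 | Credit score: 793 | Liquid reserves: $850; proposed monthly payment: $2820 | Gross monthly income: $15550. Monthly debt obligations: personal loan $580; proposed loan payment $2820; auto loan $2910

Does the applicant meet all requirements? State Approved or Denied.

Denied

Employment 58 ≥ 12 months
Credit score 793 ≥ 620 (meets)
Reserves: 850 ÷ 2,820 = 0.3 months (below 3-month minimum)
Total monthly debts = (580 + 2,820 + 2,910) = 6,310. Debt-to-income = 6,310/15,550 = 40.6% — meets 43% limit
Fails on reserves.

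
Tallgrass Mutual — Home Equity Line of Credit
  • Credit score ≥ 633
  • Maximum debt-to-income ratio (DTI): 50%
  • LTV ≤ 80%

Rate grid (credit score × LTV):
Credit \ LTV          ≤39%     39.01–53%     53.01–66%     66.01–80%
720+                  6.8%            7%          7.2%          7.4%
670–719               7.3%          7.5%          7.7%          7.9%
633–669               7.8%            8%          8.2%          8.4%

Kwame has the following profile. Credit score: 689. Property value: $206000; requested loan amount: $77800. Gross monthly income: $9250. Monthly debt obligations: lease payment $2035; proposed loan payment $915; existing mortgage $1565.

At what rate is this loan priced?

Credit score 689 ≥ 633; Total monthly debts = (2,035 + 915 + 1,565) = 4,515. Debt-to-income = 4,515/9,250 = 48.8% — meets 50% limit
Loan-to-value = 77,800/206,000 = 37.8% — pass (80% max)
Score 689 is in the 670–719 band; LTV 37.8% is in the ≤39% band → 7.3%.

7.3%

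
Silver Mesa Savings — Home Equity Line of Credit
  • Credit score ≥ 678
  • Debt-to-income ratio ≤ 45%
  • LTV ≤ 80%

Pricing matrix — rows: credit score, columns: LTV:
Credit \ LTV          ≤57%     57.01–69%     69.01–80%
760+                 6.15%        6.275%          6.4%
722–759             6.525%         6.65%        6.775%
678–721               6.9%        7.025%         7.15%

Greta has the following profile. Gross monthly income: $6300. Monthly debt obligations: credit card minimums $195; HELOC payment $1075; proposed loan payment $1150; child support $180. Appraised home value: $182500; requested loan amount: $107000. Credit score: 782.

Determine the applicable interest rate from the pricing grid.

Credit score 782 ≥ 678; Total monthly debts = (195 + 1,075 + 1,150 + 180) = 2,600. DTI = 2,600/6,300 = 41.3% ≤ 45%
Loan-to-value = 107,000/182,500 = 58.6% — pass (80% max)
Score 782 is in the 760+ band; LTV 58.6% is in the 57.01–69% band → 6.275%.

6.275%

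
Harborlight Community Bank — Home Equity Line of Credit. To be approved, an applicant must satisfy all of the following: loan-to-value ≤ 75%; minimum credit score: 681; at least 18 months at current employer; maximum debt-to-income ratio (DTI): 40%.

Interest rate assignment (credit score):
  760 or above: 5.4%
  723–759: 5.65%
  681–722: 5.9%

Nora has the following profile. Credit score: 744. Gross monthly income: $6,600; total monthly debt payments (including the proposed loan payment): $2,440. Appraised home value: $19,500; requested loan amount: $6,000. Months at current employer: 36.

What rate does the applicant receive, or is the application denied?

Credit score 744 ≥ 681 (meets minimum)
Employment 36 ≥ 18 months
Debt-to-income = 2,440/6,600 = 37% — meets 40% limit
LTV: 6,000 ÷ 19,500 = 30.8%, within 75% cap
All requirements met. Score 744 falls in the 723–759 tier → 5.65%.

Approved at 5.65%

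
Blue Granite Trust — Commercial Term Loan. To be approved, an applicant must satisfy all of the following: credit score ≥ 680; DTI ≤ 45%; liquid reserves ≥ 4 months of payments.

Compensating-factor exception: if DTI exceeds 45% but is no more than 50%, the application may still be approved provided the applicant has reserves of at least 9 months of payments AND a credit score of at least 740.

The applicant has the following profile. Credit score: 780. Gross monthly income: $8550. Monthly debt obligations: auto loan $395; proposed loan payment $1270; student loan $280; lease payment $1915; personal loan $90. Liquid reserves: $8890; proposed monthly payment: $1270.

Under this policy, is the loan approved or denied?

Credit score 780 ≥ 680 (meets base)
Total debts = (395 + 1,270 + 280 + 1,915 + 90) = 3,950. DTI: 3,950 ÷ 8,550 = 46.2%, over the 45% base limit.
Liquid reserves cover 8,890/1,270 = 7.0 months — ≥ 4 required
DTI 46.2% is within the 45%–50% exception band; checking compensating factors.
Reserves 7.0 < 9 months; credit score 780 ≥ 740.
Override conditions not both satisfied; exception does not apply.

Denied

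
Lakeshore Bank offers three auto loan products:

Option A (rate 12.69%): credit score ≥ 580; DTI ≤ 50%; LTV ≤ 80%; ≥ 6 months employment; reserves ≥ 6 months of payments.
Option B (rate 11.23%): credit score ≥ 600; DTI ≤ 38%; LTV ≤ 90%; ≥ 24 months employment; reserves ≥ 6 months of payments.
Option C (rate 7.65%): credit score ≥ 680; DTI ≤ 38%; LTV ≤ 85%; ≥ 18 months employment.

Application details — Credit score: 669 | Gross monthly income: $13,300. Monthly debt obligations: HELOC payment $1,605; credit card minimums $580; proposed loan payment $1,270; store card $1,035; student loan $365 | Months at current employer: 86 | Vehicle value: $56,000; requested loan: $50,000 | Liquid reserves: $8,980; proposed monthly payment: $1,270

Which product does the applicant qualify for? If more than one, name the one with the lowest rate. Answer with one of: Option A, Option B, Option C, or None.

Total debts = (1,605 + 580 + 1,270 + 1,035 + 365) = 4,855; DTI = 4,855/13,300 = 36.5%.
LTV = 50,000/56,000 = 89.3%.
Reserves = 8,980/1,270 = 7.1 months.
Option A: score 669 ≥ 580; DTI 36.5% ≤ 50%; LTV 89.3% > 80%; employment 86 ≥ 6 mo; reserves 7.1 ≥ 6 mo → does not qualify.
Option B: score 669 ≥ 600; DTI 36.5% ≤ 38%; LTV 89.3% ≤ 90%; employment 86 ≥ 24 mo; reserves 7.1 ≥ 6 mo → qualifies.
Option C: score 669 < 680; DTI 36.5% ≤ 38%; LTV 89.3% > 85%; employment 86 ≥ 18 mo → does not qualify.

Option B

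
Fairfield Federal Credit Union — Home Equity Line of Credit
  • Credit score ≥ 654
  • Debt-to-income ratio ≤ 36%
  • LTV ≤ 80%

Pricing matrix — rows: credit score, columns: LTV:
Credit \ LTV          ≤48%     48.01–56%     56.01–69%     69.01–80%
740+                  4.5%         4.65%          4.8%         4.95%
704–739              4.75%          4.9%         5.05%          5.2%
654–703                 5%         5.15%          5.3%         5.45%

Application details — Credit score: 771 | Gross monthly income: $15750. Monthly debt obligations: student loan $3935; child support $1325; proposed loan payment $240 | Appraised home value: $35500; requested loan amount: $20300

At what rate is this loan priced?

4.8%

Credit score 771 ≥ 654; Total monthly debts = (3,935 + 1,325 + 240) = 5,500. Debt-to-income = 5,500/15,750 = 34.9% — meets 36% limit
LTV = 20,300/35,500 = 57.2% ≤ 80%
Row: 771 falls in 740+. Column: 57.2% falls in 56.01–69%. Rate = 4.8%.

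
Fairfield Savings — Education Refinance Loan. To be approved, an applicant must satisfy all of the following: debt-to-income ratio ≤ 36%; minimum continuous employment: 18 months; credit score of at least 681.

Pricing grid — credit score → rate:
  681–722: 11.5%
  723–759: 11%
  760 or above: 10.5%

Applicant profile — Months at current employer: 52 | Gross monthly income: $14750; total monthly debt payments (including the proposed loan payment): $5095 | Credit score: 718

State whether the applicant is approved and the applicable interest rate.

Credit score 718 ≥ 681 (meets minimum)
DTI = 5,095/14,750 = 34.5% ≤ 36%
Employment 52 ≥ 18 months
All requirements met. Score 718 falls in the 681–722 tier → 11.5%.

Approved at 11.5%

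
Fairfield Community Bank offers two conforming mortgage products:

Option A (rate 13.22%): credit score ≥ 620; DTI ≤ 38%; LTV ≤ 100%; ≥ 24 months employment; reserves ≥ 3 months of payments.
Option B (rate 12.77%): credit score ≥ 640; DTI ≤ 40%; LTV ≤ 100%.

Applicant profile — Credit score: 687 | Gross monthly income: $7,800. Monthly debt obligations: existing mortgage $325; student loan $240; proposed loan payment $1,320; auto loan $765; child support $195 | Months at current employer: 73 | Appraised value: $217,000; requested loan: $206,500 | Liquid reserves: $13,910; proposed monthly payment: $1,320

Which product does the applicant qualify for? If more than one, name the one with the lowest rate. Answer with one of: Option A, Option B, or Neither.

Total debts = (325 + 240 + 1,320 + 765 + 195) = 2,845; DTI = 2,845/7,800 = 36.5%.
LTV = 206,500/217,000 = 95.2%.
Reserves = 13,910/1,320 = 10.5 months.
Option A: score 687 ≥ 620; DTI 36.5% ≤ 38%; LTV 95.2% ≤ 100%; employment 73 ≥ 24 mo; reserves 10.5 ≥ 3 mo → qualifies.
Option B: score 687 ≥ 640; DTI 36.5% ≤ 40%; LTV 95.2% ≤ 100% → qualifies.
Qualifying: Option A, Option B. Lowest rate is 12.77% → Option B.

Option B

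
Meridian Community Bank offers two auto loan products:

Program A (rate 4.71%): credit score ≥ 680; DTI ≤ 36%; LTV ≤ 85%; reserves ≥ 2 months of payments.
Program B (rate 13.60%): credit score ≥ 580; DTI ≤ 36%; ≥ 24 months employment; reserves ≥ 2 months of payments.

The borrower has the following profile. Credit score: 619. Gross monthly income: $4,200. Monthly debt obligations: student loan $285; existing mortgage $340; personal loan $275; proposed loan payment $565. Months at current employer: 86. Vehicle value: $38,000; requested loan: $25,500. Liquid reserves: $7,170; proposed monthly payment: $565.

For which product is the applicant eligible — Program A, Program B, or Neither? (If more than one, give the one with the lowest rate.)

Total debts = (285 + 340 + 275 + 565) = 1,465; DTI = 1,465/4,200 = 34.9%.
LTV = 25,500/38,000 = 67.1%.
Reserves = 7,170/565 = 12.7 months.
Program A: score 619 < 680; DTI 34.9% ≤ 36%; LTV 67.1% ≤ 85%; reserves 12.7 ≥ 2 mo → does not qualify.
Program B: score 619 ≥ 580; DTI 34.9% ≤ 36%; employment 86 ≥ 24 mo; reserves 12.7 ≥ 2 mo → qualifies.

Program B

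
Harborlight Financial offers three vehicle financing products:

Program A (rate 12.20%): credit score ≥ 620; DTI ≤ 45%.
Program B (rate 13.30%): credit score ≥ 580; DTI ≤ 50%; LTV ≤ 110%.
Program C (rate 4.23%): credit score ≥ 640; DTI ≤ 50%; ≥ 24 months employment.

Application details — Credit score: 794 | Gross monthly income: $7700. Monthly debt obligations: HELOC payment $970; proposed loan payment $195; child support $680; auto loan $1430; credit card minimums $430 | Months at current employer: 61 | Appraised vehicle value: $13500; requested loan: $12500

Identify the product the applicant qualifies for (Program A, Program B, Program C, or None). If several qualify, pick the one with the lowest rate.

Program C

Total debts = (970 + 195 + 680 + 1,430 + 430) = 3,705; DTI = 3,705/7,700 = 48.1%.
LTV = 12,500/13,500 = 92.6%.
Program A: score 794 ≥ 620; DTI 48.1% > 45% → does not qualify.
Program B: score 794 ≥ 580; DTI 48.1% ≤ 50%; LTV 92.6% ≤ 110% → qualifies.
Program C: score 794 ≥ 640; DTI 48.1% ≤ 50%; employment 61 ≥ 24 mo → qualifies.
Qualifying: Program B, Program C. Lowest rate is 4.23% → Program C.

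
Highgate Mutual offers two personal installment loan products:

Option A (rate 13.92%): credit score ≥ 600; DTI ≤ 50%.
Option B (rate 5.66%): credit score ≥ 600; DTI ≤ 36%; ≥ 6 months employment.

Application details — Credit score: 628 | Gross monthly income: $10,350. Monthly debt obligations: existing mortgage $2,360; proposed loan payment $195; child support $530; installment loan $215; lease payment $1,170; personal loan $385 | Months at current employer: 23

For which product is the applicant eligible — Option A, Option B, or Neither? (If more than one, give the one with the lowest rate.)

Total debts = (2,360 + 195 + 530 + 215 + 1,170 + 385) = 4,855; DTI = 4,855/10,350 = 46.9%.
Option A: score 628 ≥ 600; DTI 46.9% ≤ 50% → qualifies.
Option B: score 628 ≥ 600; DTI 46.9% > 36%; employment 23 ≥ 6 mo → does not qualify.

Option A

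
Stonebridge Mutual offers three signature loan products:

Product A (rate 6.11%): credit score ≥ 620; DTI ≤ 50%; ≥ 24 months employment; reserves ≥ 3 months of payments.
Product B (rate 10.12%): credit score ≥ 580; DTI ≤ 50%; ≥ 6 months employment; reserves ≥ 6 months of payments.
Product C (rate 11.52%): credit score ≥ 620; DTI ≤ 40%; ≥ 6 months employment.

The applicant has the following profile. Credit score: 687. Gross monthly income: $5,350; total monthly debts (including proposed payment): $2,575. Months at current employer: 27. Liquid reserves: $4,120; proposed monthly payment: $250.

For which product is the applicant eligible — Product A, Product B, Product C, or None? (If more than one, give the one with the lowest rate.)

DTI = 2,575/5,350 = 48.1%.
Reserves = 4,120/250 = 16.5 months.
Product A: score 687 ≥ 620; DTI 48.1% ≤ 50%; employment 27 ≥ 24 mo; reserves 16.5 ≥ 3 mo → qualifies.
Product B: score 687 ≥ 580; DTI 48.1% ≤ 50%; employment 27 ≥ 6 mo; reserves 16.5 ≥ 6 mo → qualifies.
Product C: score 687 ≥ 620; DTI 48.1% > 40%; employment 27 ≥ 6 mo → does not qualify.
Qualifying: Product A, Product B. Lowest rate is 6.11% → Product A.

Product A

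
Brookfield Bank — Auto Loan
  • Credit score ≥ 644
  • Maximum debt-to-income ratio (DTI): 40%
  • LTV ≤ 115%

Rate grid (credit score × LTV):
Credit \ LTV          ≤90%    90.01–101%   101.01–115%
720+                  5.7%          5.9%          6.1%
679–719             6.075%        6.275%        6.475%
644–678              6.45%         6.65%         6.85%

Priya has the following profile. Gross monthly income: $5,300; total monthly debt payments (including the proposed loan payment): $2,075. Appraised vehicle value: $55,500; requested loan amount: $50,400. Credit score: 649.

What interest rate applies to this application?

Credit score 649 ≥ 644; Debt-to-income = 2,075/5,300 = 39.2% — meets 40% limit
LTV: 50,400 ÷ 55,500 = 90.8%, within 115% cap
Score 649 is in the 644–678 band; LTV 90.8% is in the 90.01–101% band → 6.65%.

6.65%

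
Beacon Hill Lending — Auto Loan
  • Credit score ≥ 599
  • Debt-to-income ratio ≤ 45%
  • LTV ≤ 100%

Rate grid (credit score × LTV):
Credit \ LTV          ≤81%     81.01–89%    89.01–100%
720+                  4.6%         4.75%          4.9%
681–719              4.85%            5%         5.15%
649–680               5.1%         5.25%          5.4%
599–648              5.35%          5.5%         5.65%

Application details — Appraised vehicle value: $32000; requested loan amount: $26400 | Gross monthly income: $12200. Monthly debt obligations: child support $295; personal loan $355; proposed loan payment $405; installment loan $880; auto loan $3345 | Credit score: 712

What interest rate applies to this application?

Credit score 712 ≥ 599; Total monthly debts = (295 + 355 + 405 + 880 + 3,345) = 5,280. Debt-to-income = 5,280/12,200 = 43.3% — meets 45% limit
Loan-to-value = 26,400/32,000 = 82.5% — pass (100% max)
Credit 712 → row 681–719; LTV 82.5% → column 81.01–89%. Grid cell → 5%.

5%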